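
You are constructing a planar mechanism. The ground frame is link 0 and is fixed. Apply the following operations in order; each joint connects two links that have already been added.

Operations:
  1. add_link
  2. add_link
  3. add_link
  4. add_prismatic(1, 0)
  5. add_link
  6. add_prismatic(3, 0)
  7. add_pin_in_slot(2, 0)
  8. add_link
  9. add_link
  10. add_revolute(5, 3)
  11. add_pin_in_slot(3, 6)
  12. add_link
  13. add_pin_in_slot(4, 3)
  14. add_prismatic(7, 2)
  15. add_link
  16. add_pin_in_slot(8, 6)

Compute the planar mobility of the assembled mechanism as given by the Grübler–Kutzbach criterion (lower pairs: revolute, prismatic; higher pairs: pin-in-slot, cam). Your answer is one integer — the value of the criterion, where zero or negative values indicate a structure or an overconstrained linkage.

link 0 = ground. State L|J1|J2 = 1|0|0
+link1  2|0|0
+link2  3|0|0
+link3  4|0|0
P(1,0) f=1→J1  4|1|0
+link4  5|1|0
P(3,0) f=1→J1  5|2|0
PS(2,0) f=2→J2  5|2|1
+link5  6|2|1
+link6  7|2|1
R(5,3) f=1→J1  7|3|1
PS(3,6) f=2→J2  7|3|2
+link7  8|3|2
PS(4,3) f=2→J2  8|3|3
P(7,2) f=1→J1  8|4|3
+link8  9|4|3
PS(8,6) f=2→J2  9|4|4
M = 3(9−1)−2·4−4 = 24−8−4 = 12

M = 12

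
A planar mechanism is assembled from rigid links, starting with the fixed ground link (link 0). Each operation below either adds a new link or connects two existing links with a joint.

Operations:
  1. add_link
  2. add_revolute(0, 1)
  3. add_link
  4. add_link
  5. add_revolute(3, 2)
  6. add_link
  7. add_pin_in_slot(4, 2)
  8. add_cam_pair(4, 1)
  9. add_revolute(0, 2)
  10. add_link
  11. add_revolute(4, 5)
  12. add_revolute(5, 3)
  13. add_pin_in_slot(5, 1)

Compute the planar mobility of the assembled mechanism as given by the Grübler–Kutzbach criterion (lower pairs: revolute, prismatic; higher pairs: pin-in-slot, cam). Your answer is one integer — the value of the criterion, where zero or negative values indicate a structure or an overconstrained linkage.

M = 2

L=1 J1=0 J2=0
add link → L=2 J1=0 J2=0
R@0,1 dof=1 J1 → L=2 J1=1 J2=0
add link → L=3 J1=1 J2=0
add link → L=4 J1=1 J2=0
R@3,2 dof=1 J1 → L=4 J1=2 J2=0
add link → L=5 J1=2 J2=0
PS@4,2 dof=2 J2 → L=5 J1=2 J2=1
C@4,1 dof=2 J2 → L=5 J1=2 J2=2
R@0,2 dof=1 J1 → L=5 J1=3 J2=2
add link → L=6 J1=3 J2=2
R@4,5 dof=1 J1 → L=6 J1=4 J2=2
R@5,3 dof=1 J1 → L=6 J1=5 J2=2
PS@5,1 dof=2 J2 → L=6 J1=5 J2=3
M=3(L−1)−2J1−J2=3·5−2·5−3=2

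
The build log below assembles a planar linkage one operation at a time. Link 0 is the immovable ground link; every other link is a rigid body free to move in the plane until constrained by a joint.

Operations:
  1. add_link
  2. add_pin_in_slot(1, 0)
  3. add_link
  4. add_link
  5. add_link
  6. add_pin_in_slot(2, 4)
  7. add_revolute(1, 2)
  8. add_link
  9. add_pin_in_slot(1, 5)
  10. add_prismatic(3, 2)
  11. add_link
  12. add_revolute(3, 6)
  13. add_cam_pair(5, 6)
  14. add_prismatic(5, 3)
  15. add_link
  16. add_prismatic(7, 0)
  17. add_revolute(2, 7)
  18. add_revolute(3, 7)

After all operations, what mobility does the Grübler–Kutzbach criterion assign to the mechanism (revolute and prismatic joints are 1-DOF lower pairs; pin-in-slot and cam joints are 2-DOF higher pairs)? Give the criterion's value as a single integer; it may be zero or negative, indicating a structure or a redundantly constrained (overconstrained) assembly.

link 0 = ground. State L|J1|J2 = 1|0|0
+link1  2|0|0
PS(1,0) f=2→J2  2|0|1
+link2  3|0|1
+link3  4|0|1
+link4  5|0|1
PS(2,4) f=2→J2  5|0|2
R(1,2) f=1→J1  5|1|2
+link5  6|1|2
PS(1,5) f=2→J2  6|1|3
P(3,2) f=1→J1  6|2|3
+link6  7|2|3
R(3,6) f=1→J1  7|3|3
C(5,6) f=2→J2  7|3|4
P(5,3) f=1→J1  7|4|4
+link7  8|4|4
P(7,0) f=1→J1  8|5|4
R(2,7) f=1→J1  8|6|4
R(3,7) f=1→J1  8|7|4
M = 3(8−1)−2·7−4 = 21−14−4 = 3

M = 3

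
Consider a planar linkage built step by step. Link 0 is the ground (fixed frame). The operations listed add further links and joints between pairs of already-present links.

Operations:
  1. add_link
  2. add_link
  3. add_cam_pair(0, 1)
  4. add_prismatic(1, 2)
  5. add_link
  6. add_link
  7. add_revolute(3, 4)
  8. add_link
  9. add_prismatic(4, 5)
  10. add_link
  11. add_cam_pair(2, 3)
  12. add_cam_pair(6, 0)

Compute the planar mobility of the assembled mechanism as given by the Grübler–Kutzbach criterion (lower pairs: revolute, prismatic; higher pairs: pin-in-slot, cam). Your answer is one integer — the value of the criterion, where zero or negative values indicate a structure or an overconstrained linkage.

M = 9

[1;0;0] (link 0 is ground)
L+ [2;0;0]
L+ [3;0;0]
C(0,1)∈J2 [3;0;1]
P(1,2)∈J1 [3;1;1]
L+ [4;1;1]
L+ [5;1;1]
R(3,4)∈J1 [5;2;1]
L+ [6;2;1]
P(4,5)∈J1 [6;3;1]
L+ [7;3;1]
C(2,3)∈J2 [7;3;2]
C(6,0)∈J2 [7;3;3]
mobility = 18 − 6 − 3 = 9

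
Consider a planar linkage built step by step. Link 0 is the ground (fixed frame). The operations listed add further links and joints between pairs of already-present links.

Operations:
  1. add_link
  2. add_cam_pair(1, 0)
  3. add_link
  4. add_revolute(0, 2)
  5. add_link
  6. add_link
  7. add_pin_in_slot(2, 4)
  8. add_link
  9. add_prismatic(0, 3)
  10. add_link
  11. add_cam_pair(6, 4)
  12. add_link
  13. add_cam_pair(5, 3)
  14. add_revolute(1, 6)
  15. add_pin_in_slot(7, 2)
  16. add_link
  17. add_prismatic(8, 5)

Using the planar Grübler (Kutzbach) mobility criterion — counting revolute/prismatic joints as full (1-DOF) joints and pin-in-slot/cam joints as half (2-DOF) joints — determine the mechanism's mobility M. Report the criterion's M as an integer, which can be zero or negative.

M = 11

L=1 J1=0 J2=0
add link → L=2 J1=0 J2=0
C@1,0 dof=2 J2 → L=2 J1=0 J2=1
add link → L=3 J1=0 J2=1
R@0,2 dof=1 J1 → L=3 J1=1 J2=1
add link → L=4 J1=1 J2=1
add link → L=5 J1=1 J2=1
PS@2,4 dof=2 J2 → L=5 J1=1 J2=2
add link → L=6 J1=1 J2=2
P@0,3 dof=1 J1 → L=6 J1=2 J2=2
add link → L=7 J1=2 J2=2
C@6,4 dof=2 J2 → L=7 J1=2 J2=3
add link → L=8 J1=2 J2=3
C@5,3 dof=2 J2 → L=8 J1=2 J2=4
R@1,6 dof=1 J1 → L=8 J1=3 J2=4
PS@7,2 dof=2 J2 → L=8 J1=3 J2=5
add link → L=9 J1=3 J2=5
P@8,5 dof=1 J1 → L=9 J1=4 J2=5
M=3(L−1)−2J1−J2=3·8−2·4−5=11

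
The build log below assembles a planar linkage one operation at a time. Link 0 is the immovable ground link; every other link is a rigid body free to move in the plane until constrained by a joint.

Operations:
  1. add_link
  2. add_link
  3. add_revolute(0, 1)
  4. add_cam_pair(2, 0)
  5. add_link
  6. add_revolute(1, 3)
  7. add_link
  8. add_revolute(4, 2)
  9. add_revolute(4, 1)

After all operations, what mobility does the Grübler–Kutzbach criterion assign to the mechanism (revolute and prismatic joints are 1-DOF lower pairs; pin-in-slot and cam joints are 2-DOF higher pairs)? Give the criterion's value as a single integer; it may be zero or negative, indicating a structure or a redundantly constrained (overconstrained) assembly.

link 0 = ground. State L|J1|J2 = 1|0|0
+link1  2|0|0
+link2  3|0|0
R(0,1) f=1→J1  3|1|0
C(2,0) f=2→J2  3|1|1
+link3  4|1|1
R(1,3) f=1→J1  4|2|1
+link4  5|2|1
R(4,2) f=1→J1  5|3|1
R(4,1) f=1→J1  5|4|1
M = 3(5−1)−2·4−1 = 12−8−1 = 3

M = 3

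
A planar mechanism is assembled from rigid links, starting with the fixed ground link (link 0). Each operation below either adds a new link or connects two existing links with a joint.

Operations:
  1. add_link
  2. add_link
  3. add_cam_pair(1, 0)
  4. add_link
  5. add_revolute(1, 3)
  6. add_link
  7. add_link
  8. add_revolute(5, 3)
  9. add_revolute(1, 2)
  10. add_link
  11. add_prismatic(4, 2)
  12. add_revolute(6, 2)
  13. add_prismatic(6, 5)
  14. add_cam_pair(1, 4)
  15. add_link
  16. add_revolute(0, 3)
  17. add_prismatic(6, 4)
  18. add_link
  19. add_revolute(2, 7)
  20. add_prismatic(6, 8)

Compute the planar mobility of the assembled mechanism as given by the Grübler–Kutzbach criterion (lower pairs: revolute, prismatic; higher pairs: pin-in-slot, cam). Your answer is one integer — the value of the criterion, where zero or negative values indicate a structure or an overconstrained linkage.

M = 2

link 0 = ground. State L|J1|J2 = 1|0|0
+link1  2|0|0
+link2  3|0|0
C(1,0) f=2→J2  3|0|1
+link3  4|0|1
R(1,3) f=1→J1  4|1|1
+link4  5|1|1
+link5  6|1|1
R(5,3) f=1→J1  6|2|1
R(1,2) f=1→J1  6|3|1
+link6  7|3|1
P(4,2) f=1→J1  7|4|1
R(6,2) f=1→J1  7|5|1
P(6,5) f=1→J1  7|6|1
C(1,4) f=2→J2  7|6|2
+link7  8|6|2
R(0,3) f=1→J1  8|7|2
P(6,4) f=1→J1  8|8|2
+link8  9|8|2
R(2,7) f=1→J1  9|9|2
P(6,8) f=1→J1  9|10|2
M = 3(9−1)−2·10−2 = 24−20−2 = 2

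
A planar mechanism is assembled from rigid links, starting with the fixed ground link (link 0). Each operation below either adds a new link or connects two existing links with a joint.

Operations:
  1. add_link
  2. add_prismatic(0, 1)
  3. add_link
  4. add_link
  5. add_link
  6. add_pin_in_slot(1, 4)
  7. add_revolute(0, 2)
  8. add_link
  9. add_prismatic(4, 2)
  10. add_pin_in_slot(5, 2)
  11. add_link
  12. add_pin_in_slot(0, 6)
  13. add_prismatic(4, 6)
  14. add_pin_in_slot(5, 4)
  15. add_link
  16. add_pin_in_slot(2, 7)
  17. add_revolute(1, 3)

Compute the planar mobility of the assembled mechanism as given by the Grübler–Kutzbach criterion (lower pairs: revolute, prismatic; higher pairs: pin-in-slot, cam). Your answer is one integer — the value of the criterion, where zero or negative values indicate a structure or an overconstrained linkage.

M = 6

ground; <1,0,0>
#1 <2,0,0>
P:0↔1 J1 <2,1,0>
#2 <3,1,0>
#3 <4,1,0>
#4 <5,1,0>
PS:1↔4 J2 <5,1,1>
R:0↔2 J1 <5,2,1>
#5 <6,2,1>
P:4↔2 J1 <6,3,1>
PS:5↔2 J2 <6,3,2>
#6 <7,3,2>
PS:0↔6 J2 <7,3,3>
P:4↔6 J1 <7,4,3>
PS:5↔4 J2 <7,4,4>
#7 <8,4,4>
PS:2↔7 J2 <8,4,5>
R:1↔3 J1 <8,5,5>
3×7 − 2×5 − 1×5 = 6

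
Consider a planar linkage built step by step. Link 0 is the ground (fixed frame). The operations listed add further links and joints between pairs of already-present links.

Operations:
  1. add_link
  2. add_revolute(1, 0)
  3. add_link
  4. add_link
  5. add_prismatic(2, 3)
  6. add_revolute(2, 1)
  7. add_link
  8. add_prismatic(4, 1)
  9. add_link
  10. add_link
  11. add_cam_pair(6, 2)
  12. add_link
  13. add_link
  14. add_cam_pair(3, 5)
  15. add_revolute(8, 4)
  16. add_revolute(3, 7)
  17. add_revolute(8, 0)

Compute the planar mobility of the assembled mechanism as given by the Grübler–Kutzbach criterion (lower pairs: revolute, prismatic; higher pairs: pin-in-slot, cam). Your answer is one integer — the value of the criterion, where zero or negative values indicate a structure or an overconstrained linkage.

M = 8

link 0 = ground. State L|J1|J2 = 1|0|0
+link1  2|0|0
R(1,0) f=1→J1  2|1|0
+link2  3|1|0
+link3  4|1|0
P(2,3) f=1→J1  4|2|0
R(2,1) f=1→J1  4|3|0
+link4  5|3|0
P(4,1) f=1→J1  5|4|0
+link5  6|4|0
+link6  7|4|0
C(6,2) f=2→J2  7|4|1
+link7  8|4|1
+link8  9|4|1
C(3,5) f=2→J2  9|4|2
R(8,4) f=1→J1  9|5|2
R(3,7) f=1→J1  9|6|2
R(8,0) f=1→J1  9|7|2
M = 3(9−1)−2·7−2 = 24−14−2 = 8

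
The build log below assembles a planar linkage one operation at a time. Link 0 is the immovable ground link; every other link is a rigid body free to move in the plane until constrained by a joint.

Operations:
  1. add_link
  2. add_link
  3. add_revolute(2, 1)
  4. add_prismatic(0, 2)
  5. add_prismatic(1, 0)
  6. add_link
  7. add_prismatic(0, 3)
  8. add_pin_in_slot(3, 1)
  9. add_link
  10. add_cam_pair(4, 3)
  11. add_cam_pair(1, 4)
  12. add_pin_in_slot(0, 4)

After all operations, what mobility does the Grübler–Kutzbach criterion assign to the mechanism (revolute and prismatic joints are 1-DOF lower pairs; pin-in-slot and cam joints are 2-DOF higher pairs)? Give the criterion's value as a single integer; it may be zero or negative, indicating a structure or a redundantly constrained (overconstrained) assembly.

link 0 = ground. State L|J1|J2 = 1|0|0
+link1  2|0|0
+link2  3|0|0
R(2,1) f=1→J1  3|1|0
P(0,2) f=1→J1  3|2|0
P(1,0) f=1→J1  3|3|0
+link3  4|3|0
P(0,3) f=1→J1  4|4|0
PS(3,1) f=2→J2  4|4|1
+link4  5|4|1
C(4,3) f=2→J2  5|4|2
C(1,4) f=2→J2  5|4|3
PS(0,4) f=2→J2  5|4|4
M = 3(5−1)−2·4−4 = 12−8−4 = 0

M = 0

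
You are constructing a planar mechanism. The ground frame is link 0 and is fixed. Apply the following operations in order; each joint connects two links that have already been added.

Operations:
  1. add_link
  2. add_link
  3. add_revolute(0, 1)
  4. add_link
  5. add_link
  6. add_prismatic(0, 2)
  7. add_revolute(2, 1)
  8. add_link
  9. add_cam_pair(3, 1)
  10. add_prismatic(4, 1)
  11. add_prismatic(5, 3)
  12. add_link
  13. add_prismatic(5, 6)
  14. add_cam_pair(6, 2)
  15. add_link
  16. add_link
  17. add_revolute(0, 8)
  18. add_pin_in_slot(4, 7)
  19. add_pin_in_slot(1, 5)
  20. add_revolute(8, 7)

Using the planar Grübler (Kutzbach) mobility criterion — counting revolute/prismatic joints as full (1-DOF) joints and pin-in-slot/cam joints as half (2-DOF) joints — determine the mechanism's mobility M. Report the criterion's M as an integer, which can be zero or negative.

[1;0;0] (link 0 is ground)
L+ [2;0;0]
L+ [3;0;0]
R(0,1)∈J1 [3;1;0]
L+ [4;1;0]
L+ [5;1;0]
P(0,2)∈J1 [5;2;0]
R(2,1)∈J1 [5;3;0]
L+ [6;3;0]
C(3,1)∈J2 [6;3;1]
P(4,1)∈J1 [6;4;1]
P(5,3)∈J1 [6;5;1]
L+ [7;5;1]
P(5,6)∈J1 [7;6;1]
C(6,2)∈J2 [7;6;2]
L+ [8;6;2]
L+ [9;6;2]
R(0,8)∈J1 [9;7;2]
PS(4,7)∈J2 [9;7;3]
PS(1,5)∈J2 [9;7;4]
R(8,7)∈J1 [9;8;4]
mobility = 24 − 16 − 4 = 4

M = 4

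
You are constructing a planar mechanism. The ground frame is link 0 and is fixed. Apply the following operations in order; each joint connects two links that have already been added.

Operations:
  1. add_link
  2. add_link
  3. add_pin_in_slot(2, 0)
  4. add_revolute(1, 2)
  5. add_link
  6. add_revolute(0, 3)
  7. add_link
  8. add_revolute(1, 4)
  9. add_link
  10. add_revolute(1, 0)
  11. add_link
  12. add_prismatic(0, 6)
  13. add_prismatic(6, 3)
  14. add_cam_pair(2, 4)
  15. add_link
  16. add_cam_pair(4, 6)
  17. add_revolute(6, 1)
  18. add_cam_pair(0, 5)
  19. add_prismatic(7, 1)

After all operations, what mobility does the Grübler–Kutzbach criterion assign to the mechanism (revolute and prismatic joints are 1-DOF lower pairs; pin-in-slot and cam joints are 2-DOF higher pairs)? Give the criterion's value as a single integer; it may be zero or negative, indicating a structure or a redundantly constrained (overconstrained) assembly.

[1;0;0] (link 0 is ground)
L+ [2;0;0]
L+ [3;0;0]
PS(2,0)∈J2 [3;0;1]
R(1,2)∈J1 [3;1;1]
L+ [4;1;1]
R(0,3)∈J1 [4;2;1]
L+ [5;2;1]
R(1,4)∈J1 [5;3;1]
L+ [6;3;1]
R(1,0)∈J1 [6;4;1]
L+ [7;4;1]
P(0,6)∈J1 [7;5;1]
P(6,3)∈J1 [7;6;1]
C(2,4)∈J2 [7;6;2]
L+ [8;6;2]
C(4,6)∈J2 [8;6;3]
R(6,1)∈J1 [8;7;3]
C(0,5)∈J2 [8;7;4]
P(7,1)∈J1 [8;8;4]
mobility = 21 − 16 − 4 = 1

M = 1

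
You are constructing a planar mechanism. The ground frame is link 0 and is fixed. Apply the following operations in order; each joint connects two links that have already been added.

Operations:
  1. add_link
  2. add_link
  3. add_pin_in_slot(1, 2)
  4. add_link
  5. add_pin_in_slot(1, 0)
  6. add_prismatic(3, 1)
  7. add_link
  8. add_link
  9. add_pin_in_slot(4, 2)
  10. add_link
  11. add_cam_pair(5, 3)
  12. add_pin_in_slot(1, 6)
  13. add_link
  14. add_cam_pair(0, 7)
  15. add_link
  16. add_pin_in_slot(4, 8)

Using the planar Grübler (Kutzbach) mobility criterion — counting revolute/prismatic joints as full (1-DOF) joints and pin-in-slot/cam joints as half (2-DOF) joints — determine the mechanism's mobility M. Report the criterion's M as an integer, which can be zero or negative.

ground; <1,0,0>
#1 <2,0,0>
#2 <3,0,0>
PS:1↔2 J2 <3,0,1>
#3 <4,0,1>
PS:1↔0 J2 <4,0,2>
P:3↔1 J1 <4,1,2>
#4 <5,1,2>
#5 <6,1,2>
PS:4↔2 J2 <6,1,3>
#6 <7,1,3>
C:5↔3 J2 <7,1,4>
PS:1↔6 J2 <7,1,5>
#7 <8,1,5>
C:0↔7 J2 <8,1,6>
#8 <9,1,6>
PS:4↔8 J2 <9,1,7>
3×8 − 2×1 − 1×7 = 15

M = 15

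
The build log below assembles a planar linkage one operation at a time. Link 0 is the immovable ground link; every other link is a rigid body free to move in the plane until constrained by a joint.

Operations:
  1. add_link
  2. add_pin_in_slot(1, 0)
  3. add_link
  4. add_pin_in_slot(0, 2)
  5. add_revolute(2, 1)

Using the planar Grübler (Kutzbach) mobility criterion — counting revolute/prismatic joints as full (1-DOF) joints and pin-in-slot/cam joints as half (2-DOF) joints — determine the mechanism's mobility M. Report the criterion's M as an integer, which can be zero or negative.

M = 2

[1;0;0] (link 0 is ground)
L+ [2;0;0]
PS(1,0)∈J2 [2;0;1]
L+ [3;0;1]
PS(0,2)∈J2 [3;0;2]
R(2,1)∈J1 [3;1;2]
mobility = 6 − 2 − 2 = 2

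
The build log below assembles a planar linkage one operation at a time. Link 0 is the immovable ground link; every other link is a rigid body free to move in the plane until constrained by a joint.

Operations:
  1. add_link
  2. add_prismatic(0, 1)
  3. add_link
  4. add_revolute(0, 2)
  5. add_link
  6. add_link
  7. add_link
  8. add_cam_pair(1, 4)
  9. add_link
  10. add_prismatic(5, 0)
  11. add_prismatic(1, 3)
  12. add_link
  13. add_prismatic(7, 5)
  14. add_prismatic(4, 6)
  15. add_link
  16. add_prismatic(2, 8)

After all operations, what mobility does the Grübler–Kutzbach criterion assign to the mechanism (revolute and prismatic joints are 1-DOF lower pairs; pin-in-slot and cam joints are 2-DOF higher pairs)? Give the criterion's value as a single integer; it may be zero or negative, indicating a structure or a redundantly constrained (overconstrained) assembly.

M = 9

(L,J1,J2)=(1,0,0); link0 fixed
link1: (2,0,0)
P 0-1 [J1]: (2,1,0)
link2: (3,1,0)
R 0-2 [J1]: (3,2,0)
link3: (4,2,0)
link4: (5,2,0)
link5: (6,2,0)
C 1-4 [J2]: (6,2,1)
link6: (7,2,1)
P 5-0 [J1]: (7,3,1)
P 1-3 [J1]: (7,4,1)
link7: (8,4,1)
P 7-5 [J1]: (8,5,1)
P 4-6 [J1]: (8,6,1)
link8: (9,6,1)
P 2-8 [J1]: (9,7,1)
Grübler: 3·8 − 2·7 − 1 = 9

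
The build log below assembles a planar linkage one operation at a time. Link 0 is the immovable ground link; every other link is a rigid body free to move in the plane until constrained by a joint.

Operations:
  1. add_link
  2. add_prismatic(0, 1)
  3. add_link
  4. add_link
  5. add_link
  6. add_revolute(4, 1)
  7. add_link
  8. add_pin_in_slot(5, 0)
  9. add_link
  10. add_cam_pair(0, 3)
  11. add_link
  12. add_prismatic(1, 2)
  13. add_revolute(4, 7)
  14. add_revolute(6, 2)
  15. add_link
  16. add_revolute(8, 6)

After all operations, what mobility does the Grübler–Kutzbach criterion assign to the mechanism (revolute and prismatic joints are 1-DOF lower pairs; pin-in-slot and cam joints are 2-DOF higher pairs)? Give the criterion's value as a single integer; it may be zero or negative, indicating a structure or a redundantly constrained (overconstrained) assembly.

link 0 = ground. State L|J1|J2 = 1|0|0
+link1  2|0|0
P(0,1) f=1→J1  2|1|0
+link2  3|1|0
+link3  4|1|0
+link4  5|1|0
R(4,1) f=1→J1  5|2|0
+link5  6|2|0
PS(5,0) f=2→J2  6|2|1
+link6  7|2|1
C(0,3) f=2→J2  7|2|2
+link7  8|2|2
P(1,2) f=1→J1  8|3|2
R(4,7) f=1→J1  8|4|2
R(6,2) f=1→J1  8|5|2
+link8  9|5|2
R(8,6) f=1→J1  9|6|2
M = 3(9−1)−2·6−2 = 24−12−2 = 10

M = 10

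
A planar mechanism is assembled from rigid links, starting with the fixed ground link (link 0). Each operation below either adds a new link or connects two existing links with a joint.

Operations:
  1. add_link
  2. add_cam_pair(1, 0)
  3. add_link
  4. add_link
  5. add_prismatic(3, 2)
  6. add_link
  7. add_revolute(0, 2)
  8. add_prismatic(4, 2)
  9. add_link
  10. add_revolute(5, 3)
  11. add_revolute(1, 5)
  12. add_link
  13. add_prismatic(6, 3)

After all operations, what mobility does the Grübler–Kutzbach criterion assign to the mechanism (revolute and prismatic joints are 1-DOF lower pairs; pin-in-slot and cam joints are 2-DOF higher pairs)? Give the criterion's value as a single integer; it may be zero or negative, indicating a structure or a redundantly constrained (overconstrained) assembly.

M = 5

(L,J1,J2)=(1,0,0); link0 fixed
link1: (2,0,0)
C 1-0 [J2]: (2,0,1)
link2: (3,0,1)
link3: (4,0,1)
P 3-2 [J1]: (4,1,1)
link4: (5,1,1)
R 0-2 [J1]: (5,2,1)
P 4-2 [J1]: (5,3,1)
link5: (6,3,1)
R 5-3 [J1]: (6,4,1)
R 1-5 [J1]: (6,5,1)
link6: (7,5,1)
P 6-3 [J1]: (7,6,1)
Grübler: 3·6 − 2·6 − 1 = 5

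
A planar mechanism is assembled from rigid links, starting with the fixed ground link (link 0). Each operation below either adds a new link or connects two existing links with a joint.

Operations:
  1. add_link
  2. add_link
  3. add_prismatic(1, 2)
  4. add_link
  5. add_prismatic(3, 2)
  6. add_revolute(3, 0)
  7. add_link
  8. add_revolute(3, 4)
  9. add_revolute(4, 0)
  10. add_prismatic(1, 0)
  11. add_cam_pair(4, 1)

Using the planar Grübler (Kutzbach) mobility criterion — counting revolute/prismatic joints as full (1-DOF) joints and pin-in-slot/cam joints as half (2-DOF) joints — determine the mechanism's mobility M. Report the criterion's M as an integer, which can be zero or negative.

L=1 J1=0 J2=0
add link → L=2 J1=0 J2=0
add link → L=3 J1=0 J2=0
P@1,2 dof=1 J1 → L=3 J1=1 J2=0
add link → L=4 J1=1 J2=0
P@3,2 dof=1 J1 → L=4 J1=2 J2=0
R@3,0 dof=1 J1 → L=4 J1=3 J2=0
add link → L=5 J1=3 J2=0
R@3,4 dof=1 J1 → L=5 J1=4 J2=0
R@4,0 dof=1 J1 → L=5 J1=5 J2=0
P@1,0 dof=1 J1 → L=5 J1=6 J2=0
C@4,1 dof=2 J2 → L=5 J1=6 J2=1
M=3(L−1)−2J1−J2=3·4−2·6−1=-1

M = -1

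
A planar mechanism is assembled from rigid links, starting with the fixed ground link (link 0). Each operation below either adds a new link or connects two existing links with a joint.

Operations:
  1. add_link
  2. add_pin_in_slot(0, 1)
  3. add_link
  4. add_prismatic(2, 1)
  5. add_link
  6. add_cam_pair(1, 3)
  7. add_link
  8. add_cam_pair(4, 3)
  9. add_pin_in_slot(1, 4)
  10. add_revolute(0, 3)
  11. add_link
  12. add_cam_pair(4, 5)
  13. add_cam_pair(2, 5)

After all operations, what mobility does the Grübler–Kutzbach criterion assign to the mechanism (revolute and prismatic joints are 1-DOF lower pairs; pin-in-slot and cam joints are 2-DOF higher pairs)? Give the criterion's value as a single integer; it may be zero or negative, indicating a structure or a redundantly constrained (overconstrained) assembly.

M = 5

L=1 J1=0 J2=0
add link → L=2 J1=0 J2=0
PS@0,1 dof=2 J2 → L=2 J1=0 J2=1
add link → L=3 J1=0 J2=1
P@2,1 dof=1 J1 → L=3 J1=1 J2=1
add link → L=4 J1=1 J2=1
C@1,3 dof=2 J2 → L=4 J1=1 J2=2
add link → L=5 J1=1 J2=2
C@4,3 dof=2 J2 → L=5 J1=1 J2=3
PS@1,4 dof=2 J2 → L=5 J1=1 J2=4
R@0,3 dof=1 J1 → L=5 J1=2 J2=4
add link → L=6 J1=2 J2=4
C@4,5 dof=2 J2 → L=6 J1=2 J2=5
C@2,5 dof=2 J2 → L=6 J1=2 J2=6
M=3(L−1)−2J1−J2=3·5−2·2−6=5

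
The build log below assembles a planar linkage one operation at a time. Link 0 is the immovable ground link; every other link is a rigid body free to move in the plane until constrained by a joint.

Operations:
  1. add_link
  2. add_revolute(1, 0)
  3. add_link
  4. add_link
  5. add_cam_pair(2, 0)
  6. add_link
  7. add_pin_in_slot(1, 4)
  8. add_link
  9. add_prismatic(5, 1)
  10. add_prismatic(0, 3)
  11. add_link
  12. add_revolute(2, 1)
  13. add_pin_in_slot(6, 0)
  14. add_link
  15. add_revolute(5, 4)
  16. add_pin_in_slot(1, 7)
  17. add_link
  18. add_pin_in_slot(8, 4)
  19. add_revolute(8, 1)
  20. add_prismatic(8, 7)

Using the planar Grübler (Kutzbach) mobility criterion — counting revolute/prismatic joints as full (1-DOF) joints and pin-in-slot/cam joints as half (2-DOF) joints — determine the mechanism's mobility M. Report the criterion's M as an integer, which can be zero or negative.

M = 5

ground; <1,0,0>
#1 <2,0,0>
R:1↔0 J1 <2,1,0>
#2 <3,1,0>
#3 <4,1,0>
C:2↔0 J2 <4,1,1>
#4 <5,1,1>
PS:1↔4 J2 <5,1,2>
#5 <6,1,2>
P:5↔1 J1 <6,2,2>
P:0↔3 J1 <6,3,2>
#6 <7,3,2>
R:2↔1 J1 <7,4,2>
PS:6↔0 J2 <7,4,3>
#7 <8,4,3>
R:5↔4 J1 <8,5,3>
PS:1↔7 J2 <8,5,4>
#8 <9,5,4>
PS:8↔4 J2 <9,5,5>
R:8↔1 J1 <9,6,5>
P:8↔7 J1 <9,7,5>
3×8 − 2×7 − 1×5 = 5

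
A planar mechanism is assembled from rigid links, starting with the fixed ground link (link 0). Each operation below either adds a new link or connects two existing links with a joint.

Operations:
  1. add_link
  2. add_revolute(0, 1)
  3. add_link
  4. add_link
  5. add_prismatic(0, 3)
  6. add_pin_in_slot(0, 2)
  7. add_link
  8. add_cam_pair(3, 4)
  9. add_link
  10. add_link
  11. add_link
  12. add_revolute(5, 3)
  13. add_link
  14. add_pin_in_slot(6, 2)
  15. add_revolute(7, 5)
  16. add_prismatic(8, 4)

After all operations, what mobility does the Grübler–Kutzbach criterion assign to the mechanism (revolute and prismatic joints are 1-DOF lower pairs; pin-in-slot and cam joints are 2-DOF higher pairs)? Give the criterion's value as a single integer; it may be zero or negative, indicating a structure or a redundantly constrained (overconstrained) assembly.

M = 11

[1;0;0] (link 0 is ground)
L+ [2;0;0]
R(0,1)∈J1 [2;1;0]
L+ [3;1;0]
L+ [4;1;0]
P(0,3)∈J1 [4;2;0]
PS(0,2)∈J2 [4;2;1]
L+ [5;2;1]
C(3,4)∈J2 [5;2;2]
L+ [6;2;2]
L+ [7;2;2]
L+ [8;2;2]
R(5,3)∈J1 [8;3;2]
L+ [9;3;2]
PS(6,2)∈J2 [9;3;3]
R(7,5)∈J1 [9;4;3]
P(8,4)∈J1 [9;5;3]
mobility = 24 − 10 − 3 = 11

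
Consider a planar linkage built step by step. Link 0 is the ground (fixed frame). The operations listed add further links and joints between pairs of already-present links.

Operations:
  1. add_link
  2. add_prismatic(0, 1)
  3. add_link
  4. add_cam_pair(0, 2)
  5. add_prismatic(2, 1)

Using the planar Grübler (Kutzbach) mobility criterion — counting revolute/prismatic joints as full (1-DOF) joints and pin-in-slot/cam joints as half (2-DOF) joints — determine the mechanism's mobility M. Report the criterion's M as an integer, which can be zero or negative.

[1;0;0] (link 0 is ground)
L+ [2;0;0]
P(0,1)∈J1 [2;1;0]
L+ [3;1;0]
C(0,2)∈J2 [3;1;1]
P(2,1)∈J1 [3;2;1]
mobility = 6 − 4 − 1 = 1

M = 1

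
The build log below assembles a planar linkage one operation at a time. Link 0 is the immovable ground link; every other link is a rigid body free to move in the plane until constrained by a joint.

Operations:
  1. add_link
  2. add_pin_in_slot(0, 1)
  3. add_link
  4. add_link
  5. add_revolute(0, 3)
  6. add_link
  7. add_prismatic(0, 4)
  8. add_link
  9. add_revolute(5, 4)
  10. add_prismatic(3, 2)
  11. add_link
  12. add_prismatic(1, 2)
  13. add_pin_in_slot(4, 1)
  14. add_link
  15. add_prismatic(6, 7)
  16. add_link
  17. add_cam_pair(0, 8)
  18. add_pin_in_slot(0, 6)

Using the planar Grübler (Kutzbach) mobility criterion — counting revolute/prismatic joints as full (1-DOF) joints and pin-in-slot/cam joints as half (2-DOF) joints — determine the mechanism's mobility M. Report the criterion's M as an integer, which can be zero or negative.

L=1 J1=0 J2=0
add link → L=2 J1=0 J2=0
PS@0,1 dof=2 J2 → L=2 J1=0 J2=1
add link → L=3 J1=0 J2=1
add link → L=4 J1=0 J2=1
R@0,3 dof=1 J1 → L=4 J1=1 J2=1
add link → L=5 J1=1 J2=1
P@0,4 dof=1 J1 → L=5 J1=2 J2=1
add link → L=6 J1=2 J2=1
R@5,4 dof=1 J1 → L=6 J1=3 J2=1
P@3,2 dof=1 J1 → L=6 J1=4 J2=1
add link → L=7 J1=4 J2=1
P@1,2 dof=1 J1 → L=7 J1=5 J2=1
PS@4,1 dof=2 J2 → L=7 J1=5 J2=2
add link → L=8 J1=5 J2=2
P@6,7 dof=1 J1 → L=8 J1=6 J2=2
add link → L=9 J1=6 J2=2
C@0,8 dof=2 J2 → L=9 J1=6 J2=3
PS@0,6 dof=2 J2 → L=9 J1=6 J2=4
M=3(L−1)−2J1−J2=3·8−2·6−4=8

M = 8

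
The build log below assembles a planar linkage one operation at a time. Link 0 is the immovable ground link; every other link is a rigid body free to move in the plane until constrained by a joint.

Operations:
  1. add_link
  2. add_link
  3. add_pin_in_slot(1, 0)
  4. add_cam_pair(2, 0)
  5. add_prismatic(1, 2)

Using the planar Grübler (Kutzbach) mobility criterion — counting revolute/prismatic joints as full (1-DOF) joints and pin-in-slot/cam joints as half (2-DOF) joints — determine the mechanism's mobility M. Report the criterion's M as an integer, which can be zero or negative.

L=1 J1=0 J2=0
add link → L=2 J1=0 J2=0
add link → L=3 J1=0 J2=0
PS@1,0 dof=2 J2 → L=3 J1=0 J2=1
C@2,0 dof=2 J2 → L=3 J1=0 J2=2
P@1,2 dof=1 J1 → L=3 J1=1 J2=2
M=3(L−1)−2J1−J2=3·2−2·1−2=2

M = 2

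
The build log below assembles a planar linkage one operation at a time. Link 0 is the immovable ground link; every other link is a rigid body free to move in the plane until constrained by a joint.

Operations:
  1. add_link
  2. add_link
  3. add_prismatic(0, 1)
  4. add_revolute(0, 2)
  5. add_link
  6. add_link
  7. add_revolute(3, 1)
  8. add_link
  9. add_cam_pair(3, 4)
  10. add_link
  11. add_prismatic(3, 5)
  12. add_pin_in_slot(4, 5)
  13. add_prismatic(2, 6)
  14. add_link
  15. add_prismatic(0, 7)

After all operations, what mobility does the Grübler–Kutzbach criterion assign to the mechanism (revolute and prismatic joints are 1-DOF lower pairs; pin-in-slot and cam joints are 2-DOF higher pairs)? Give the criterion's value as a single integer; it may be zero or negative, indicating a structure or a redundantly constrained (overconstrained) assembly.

M = 7

L=1 J1=0 J2=0
add link → L=2 J1=0 J2=0
add link → L=3 J1=0 J2=0
P@0,1 dof=1 J1 → L=3 J1=1 J2=0
R@0,2 dof=1 J1 → L=3 J1=2 J2=0
add link → L=4 J1=2 J2=0
add link → L=5 J1=2 J2=0
R@3,1 dof=1 J1 → L=5 J1=3 J2=0
add link → L=6 J1=3 J2=0
C@3,4 dof=2 J2 → L=6 J1=3 J2=1
add link → L=7 J1=3 J2=1
P@3,5 dof=1 J1 → L=7 J1=4 J2=1
PS@4,5 dof=2 J2 → L=7 J1=4 J2=2
P@2,6 dof=1 J1 → L=7 J1=5 J2=2
add link → L=8 J1=5 J2=2
P@0,7 dof=1 J1 → L=8 J1=6 J2=2
M=3(L−1)−2J1−J2=3·7−2·6−2=7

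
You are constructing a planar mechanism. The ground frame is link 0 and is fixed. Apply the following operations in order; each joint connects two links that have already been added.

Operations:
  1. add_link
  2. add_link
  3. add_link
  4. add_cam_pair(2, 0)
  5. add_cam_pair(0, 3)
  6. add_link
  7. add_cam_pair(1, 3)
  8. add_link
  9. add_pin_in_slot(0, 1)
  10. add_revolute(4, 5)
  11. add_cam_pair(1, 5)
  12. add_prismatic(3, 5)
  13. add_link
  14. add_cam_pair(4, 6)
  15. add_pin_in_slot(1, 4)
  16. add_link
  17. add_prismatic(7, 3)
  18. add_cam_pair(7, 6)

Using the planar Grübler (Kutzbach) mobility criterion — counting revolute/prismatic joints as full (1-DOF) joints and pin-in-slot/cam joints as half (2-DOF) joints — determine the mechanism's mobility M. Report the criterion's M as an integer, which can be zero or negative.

(L,J1,J2)=(1,0,0); link0 fixed
link1: (2,0,0)
link2: (3,0,0)
link3: (4,0,0)
C 2-0 [J2]: (4,0,1)
C 0-3 [J2]: (4,0,2)
link4: (5,0,2)
C 1-3 [J2]: (5,0,3)
link5: (6,0,3)
PS 0-1 [J2]: (6,0,4)
R 4-5 [J1]: (6,1,4)
C 1-5 [J2]: (6,1,5)
P 3-5 [J1]: (6,2,5)
link6: (7,2,5)
C 4-6 [J2]: (7,2,6)
PS 1-4 [J2]: (7,2,7)
link7: (8,2,7)
P 7-3 [J1]: (8,3,7)
C 7-6 [J2]: (8,3,8)
Grübler: 3·7 − 2·3 − 8 = 7

M = 7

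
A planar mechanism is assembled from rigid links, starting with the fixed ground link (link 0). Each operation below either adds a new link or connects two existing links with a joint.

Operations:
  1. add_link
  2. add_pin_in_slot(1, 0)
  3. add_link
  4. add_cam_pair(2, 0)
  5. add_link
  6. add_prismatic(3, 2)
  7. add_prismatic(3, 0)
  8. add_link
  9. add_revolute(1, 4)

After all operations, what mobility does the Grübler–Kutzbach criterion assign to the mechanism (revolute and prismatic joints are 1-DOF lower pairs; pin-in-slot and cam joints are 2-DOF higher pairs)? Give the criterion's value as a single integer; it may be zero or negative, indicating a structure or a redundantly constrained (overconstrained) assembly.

M = 4

[1;0;0] (link 0 is ground)
L+ [2;0;0]
PS(1,0)∈J2 [2;0;1]
L+ [3;0;1]
C(2,0)∈J2 [3;0;2]
L+ [4;0;2]
P(3,2)∈J1 [4;1;2]
P(3,0)∈J1 [4;2;2]
L+ [5;2;2]
R(1,4)∈J1 [5;3;2]
mobility = 12 − 6 − 2 = 4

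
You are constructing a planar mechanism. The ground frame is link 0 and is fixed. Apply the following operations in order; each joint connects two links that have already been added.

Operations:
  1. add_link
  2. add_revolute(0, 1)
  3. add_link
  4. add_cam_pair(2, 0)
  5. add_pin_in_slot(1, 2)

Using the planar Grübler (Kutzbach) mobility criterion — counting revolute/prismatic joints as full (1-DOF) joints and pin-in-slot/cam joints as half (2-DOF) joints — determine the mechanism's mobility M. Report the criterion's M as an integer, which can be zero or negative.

M = 2

(L,J1,J2)=(1,0,0); link0 fixed
link1: (2,0,0)
R 0-1 [J1]: (2,1,0)
link2: (3,1,0)
C 2-0 [J2]: (3,1,1)
PS 1-2 [J2]: (3,1,2)
Grübler: 3·2 − 2·1 − 2 = 2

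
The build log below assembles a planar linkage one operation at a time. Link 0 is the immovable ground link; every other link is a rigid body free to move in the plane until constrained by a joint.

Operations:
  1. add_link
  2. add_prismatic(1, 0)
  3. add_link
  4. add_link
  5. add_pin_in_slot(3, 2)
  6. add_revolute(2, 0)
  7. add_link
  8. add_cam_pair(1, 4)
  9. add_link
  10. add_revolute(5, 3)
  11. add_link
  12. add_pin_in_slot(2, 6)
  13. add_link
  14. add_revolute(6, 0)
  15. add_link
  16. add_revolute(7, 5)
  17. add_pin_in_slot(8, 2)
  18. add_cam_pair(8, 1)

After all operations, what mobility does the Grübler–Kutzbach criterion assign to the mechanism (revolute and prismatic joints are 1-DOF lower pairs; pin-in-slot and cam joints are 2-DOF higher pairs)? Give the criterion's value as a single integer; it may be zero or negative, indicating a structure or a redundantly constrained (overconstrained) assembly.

M = 9

[1;0;0] (link 0 is ground)
L+ [2;0;0]
P(1,0)∈J1 [2;1;0]
L+ [3;1;0]
L+ [4;1;0]
PS(3,2)∈J2 [4;1;1]
R(2,0)∈J1 [4;2;1]
L+ [5;2;1]
C(1,4)∈J2 [5;2;2]
L+ [6;2;2]
R(5,3)∈J1 [6;3;2]
L+ [7;3;2]
PS(2,6)∈J2 [7;3;3]
L+ [8;3;3]
R(6,0)∈J1 [8;4;3]
L+ [9;4;3]
R(7,5)∈J1 [9;5;3]
PS(8,2)∈J2 [9;5;4]
C(8,1)∈J2 [9;5;5]
mobility = 24 − 10 − 5 = 9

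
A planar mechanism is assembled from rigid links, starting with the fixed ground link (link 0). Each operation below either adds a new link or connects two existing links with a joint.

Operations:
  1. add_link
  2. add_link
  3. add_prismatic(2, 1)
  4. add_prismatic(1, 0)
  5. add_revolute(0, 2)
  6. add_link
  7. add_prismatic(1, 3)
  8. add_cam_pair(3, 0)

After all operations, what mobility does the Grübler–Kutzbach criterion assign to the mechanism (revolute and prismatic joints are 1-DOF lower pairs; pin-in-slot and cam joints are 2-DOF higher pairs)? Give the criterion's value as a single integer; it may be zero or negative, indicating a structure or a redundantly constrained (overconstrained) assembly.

M = 0

link 0 = ground. State L|J1|J2 = 1|0|0
+link1  2|0|0
+link2  3|0|0
P(2,1) f=1→J1  3|1|0
P(1,0) f=1→J1  3|2|0
R(0,2) f=1→J1  3|3|0
+link3  4|3|0
P(1,3) f=1→J1  4|4|0
C(3,0) f=2→J2  4|4|1
M = 3(4−1)−2·4−1 = 9−8−1 = 0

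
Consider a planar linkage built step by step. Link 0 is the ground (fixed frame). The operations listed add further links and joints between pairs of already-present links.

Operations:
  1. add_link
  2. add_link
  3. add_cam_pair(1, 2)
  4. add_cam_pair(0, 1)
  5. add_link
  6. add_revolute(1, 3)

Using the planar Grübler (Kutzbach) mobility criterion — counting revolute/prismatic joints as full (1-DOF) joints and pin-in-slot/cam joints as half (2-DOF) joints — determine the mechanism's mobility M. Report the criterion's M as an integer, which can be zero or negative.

L=1 J1=0 J2=0
add link → L=2 J1=0 J2=0
add link → L=3 J1=0 J2=0
C@1,2 dof=2 J2 → L=3 J1=0 J2=1
C@0,1 dof=2 J2 → L=3 J1=0 J2=2
add link → L=4 J1=0 J2=2
R@1,3 dof=1 J1 → L=4 J1=1 J2=2
M=3(L−1)−2J1−J2=3·3−2·1−2=5

M = 5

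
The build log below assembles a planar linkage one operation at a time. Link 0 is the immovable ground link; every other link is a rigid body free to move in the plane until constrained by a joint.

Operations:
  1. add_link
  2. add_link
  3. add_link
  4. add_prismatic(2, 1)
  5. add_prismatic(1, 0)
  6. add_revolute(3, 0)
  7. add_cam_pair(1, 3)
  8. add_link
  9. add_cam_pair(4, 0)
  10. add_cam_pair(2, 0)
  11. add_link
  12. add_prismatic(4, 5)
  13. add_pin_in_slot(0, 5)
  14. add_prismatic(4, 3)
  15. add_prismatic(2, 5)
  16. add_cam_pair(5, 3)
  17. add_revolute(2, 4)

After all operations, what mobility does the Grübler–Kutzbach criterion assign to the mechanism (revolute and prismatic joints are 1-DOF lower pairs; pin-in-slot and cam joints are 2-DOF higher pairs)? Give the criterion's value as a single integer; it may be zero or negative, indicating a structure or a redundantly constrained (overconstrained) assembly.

M = -4

(L,J1,J2)=(1,0,0); link0 fixed
link1: (2,0,0)
link2: (3,0,0)
link3: (4,0,0)
P 2-1 [J1]: (4,1,0)
P 1-0 [J1]: (4,2,0)
R 3-0 [J1]: (4,3,0)
C 1-3 [J2]: (4,3,1)
link4: (5,3,1)
C 4-0 [J2]: (5,3,2)
C 2-0 [J2]: (5,3,3)
link5: (6,3,3)
P 4-5 [J1]: (6,4,3)
PS 0-5 [J2]: (6,4,4)
P 4-3 [J1]: (6,5,4)
P 2-5 [J1]: (6,6,4)
C 5-3 [J2]: (6,6,5)
R 2-4 [J1]: (6,7,5)
Grübler: 3·5 − 2·7 − 5 = -4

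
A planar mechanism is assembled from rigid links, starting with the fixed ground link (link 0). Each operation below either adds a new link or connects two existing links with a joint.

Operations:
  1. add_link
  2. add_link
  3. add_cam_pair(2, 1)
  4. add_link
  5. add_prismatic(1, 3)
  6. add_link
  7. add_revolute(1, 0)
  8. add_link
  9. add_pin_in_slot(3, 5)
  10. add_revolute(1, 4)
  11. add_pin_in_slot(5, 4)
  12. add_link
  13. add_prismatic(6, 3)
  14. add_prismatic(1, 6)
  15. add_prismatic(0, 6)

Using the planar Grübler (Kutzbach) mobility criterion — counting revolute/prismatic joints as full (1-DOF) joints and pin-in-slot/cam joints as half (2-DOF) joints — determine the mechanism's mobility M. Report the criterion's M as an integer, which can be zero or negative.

link 0 = ground. State L|J1|J2 = 1|0|0
+link1  2|0|0
+link2  3|0|0
C(2,1) f=2→J2  3|0|1
+link3  4|0|1
P(1,3) f=1→J1  4|1|1
+link4  5|1|1
R(1,0) f=1→J1  5|2|1
+link5  6|2|1
PS(3,5) f=2→J2  6|2|2
R(1,4) f=1→J1  6|3|2
PS(5,4) f=2→J2  6|3|3
+link6  7|3|3
P(6,3) f=1→J1  7|4|3
P(1,6) f=1→J1  7|5|3
P(0,6) f=1→J1  7|6|3
M = 3(7−1)−2·6−3 = 18−12−3 = 3

M = 3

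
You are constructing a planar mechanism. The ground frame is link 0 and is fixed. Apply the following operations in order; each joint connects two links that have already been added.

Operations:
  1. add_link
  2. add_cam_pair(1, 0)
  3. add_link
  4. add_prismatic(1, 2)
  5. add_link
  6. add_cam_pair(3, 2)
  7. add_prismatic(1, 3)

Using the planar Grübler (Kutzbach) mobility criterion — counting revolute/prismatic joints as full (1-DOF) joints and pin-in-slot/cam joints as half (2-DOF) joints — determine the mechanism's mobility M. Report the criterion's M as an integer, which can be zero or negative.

L=1 J1=0 J2=0
add link → L=2 J1=0 J2=0
C@1,0 dof=2 J2 → L=2 J1=0 J2=1
add link → L=3 J1=0 J2=1
P@1,2 dof=1 J1 → L=3 J1=1 J2=1
add link → L=4 J1=1 J2=1
C@3,2 dof=2 J2 → L=4 J1=1 J2=2
P@1,3 dof=1 J1 → L=4 J1=2 J2=2
M=3(L−1)−2J1−J2=3·3−2·2−2=3

M = 3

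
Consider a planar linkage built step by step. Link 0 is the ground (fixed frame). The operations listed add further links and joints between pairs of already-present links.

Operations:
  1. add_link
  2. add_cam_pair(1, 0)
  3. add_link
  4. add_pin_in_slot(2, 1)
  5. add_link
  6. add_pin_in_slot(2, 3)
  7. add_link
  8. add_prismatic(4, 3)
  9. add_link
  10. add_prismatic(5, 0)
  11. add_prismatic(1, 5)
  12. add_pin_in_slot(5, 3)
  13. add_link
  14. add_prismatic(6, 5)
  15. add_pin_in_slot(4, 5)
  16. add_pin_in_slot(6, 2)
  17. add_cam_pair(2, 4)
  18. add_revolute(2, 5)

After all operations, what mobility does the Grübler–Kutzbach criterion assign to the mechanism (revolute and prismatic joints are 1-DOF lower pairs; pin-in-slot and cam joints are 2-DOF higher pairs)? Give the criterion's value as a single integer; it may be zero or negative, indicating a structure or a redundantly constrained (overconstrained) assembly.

(L,J1,J2)=(1,0,0); link0 fixed
link1: (2,0,0)
C 1-0 [J2]: (2,0,1)
link2: (3,0,1)
PS 2-1 [J2]: (3,0,2)
link3: (4,0,2)
PS 2-3 [J2]: (4,0,3)
link4: (5,0,3)
P 4-3 [J1]: (5,1,3)
link5: (6,1,3)
P 5-0 [J1]: (6,2,3)
P 1-5 [J1]: (6,3,3)
PS 5-3 [J2]: (6,3,4)
link6: (7,3,4)
P 6-5 [J1]: (7,4,4)
PS 4-5 [J2]: (7,4,5)
PS 6-2 [J2]: (7,4,6)
C 2-4 [J2]: (7,4,7)
R 2-5 [J1]: (7,5,7)
Grübler: 3·6 − 2·5 − 7 = 1

M = 1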